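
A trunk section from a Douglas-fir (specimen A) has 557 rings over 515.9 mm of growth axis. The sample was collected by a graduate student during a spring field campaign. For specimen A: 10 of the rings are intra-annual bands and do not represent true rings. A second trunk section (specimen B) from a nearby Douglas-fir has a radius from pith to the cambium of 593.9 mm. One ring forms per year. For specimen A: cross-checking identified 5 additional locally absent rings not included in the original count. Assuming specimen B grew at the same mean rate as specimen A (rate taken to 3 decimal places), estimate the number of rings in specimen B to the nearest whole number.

635 rings

Specimen A: correcting the raw count gives 557 − 10 + 5 = 552 true rings.
A: Mean rate = 515.9 mm / 552 years ≈ 0.935 mm per year.
For B, 593.9 / 0.935 = 635.19 years ≈ 635 rings.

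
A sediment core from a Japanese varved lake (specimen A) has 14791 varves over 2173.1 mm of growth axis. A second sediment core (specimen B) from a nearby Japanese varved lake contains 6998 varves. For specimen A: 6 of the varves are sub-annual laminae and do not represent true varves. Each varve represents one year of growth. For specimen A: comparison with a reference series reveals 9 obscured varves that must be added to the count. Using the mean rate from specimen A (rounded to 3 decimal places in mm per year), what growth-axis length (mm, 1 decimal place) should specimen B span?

1028.7 mm

Specimen A: correcting the raw count gives 14791 − 6 + 9 = 14794 true varves.
A: 2173.1 mm over 14794 years gives 2173.1 / 14794 ≈ 0.147 mm/year.
B's length ≈ 0.147 × 6998 = 1028.7 mm.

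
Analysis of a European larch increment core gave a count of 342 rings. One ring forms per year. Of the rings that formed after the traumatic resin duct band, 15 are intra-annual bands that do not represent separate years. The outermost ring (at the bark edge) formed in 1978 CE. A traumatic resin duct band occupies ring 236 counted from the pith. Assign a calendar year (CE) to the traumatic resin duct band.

Between ring 236 and the bark edge there are 342 − 236 = 106 rings.
Excluding 15 false rings: 106 − 15 = 91.
1978 − 91 = 1887 CE.

1887 CE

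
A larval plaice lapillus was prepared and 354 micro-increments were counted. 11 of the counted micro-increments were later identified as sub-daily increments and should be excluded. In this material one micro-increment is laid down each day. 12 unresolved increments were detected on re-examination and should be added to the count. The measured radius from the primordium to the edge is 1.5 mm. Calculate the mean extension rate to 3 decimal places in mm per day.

0.004 mm per day

True micro-increment count = 354 − 11 + 12 = 355.
Extension rate ≈ 1.5 / 355 = 0.004 mm per day.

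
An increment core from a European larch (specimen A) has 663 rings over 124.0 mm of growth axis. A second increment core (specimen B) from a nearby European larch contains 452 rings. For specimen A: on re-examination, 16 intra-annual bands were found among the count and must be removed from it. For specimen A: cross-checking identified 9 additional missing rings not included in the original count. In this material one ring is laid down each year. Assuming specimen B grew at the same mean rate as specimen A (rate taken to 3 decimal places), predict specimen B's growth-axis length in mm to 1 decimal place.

85.4 mm

Specimen A: correcting the raw count gives 663 − 16 + 9 = 656 true rings.
A: Extension rate ≈ 124.0 / 656 = 0.189 mm per year.
Length of B = 0.189 × 452 = 85.4 mm.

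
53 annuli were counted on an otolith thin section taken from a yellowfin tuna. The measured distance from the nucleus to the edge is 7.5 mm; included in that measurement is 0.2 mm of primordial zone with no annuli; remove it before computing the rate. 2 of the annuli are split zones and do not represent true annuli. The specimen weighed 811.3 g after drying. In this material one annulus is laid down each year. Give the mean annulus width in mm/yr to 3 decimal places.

0.143 mm/yr

Adjusted count: 53 − 2 = 51 annuli.
The growth record spans 7.5 − 0.2 = 7.3 mm.
7.3 mm over 51 years gives 7.3 / 51 ≈ 0.143 mm/yr.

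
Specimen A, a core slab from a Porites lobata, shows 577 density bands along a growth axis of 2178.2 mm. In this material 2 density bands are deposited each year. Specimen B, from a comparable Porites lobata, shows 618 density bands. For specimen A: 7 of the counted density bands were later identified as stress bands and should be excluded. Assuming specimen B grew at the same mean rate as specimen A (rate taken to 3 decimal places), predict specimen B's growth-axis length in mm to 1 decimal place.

Specimen A: adjusted count: 577 − 7 = 570 density bands.
Specimen A: with 2 density bands per year, 570 / 2 = 285 years.
A: Mean rate = 2178.2 mm / 285 years ≈ 7.643 mm/yr.
Specimen B: dividing by 2 density bands per year: 618 / 2 = 309 years. Length of B = 7.643 × 309 = 2361.7 mm.

2361.7 mm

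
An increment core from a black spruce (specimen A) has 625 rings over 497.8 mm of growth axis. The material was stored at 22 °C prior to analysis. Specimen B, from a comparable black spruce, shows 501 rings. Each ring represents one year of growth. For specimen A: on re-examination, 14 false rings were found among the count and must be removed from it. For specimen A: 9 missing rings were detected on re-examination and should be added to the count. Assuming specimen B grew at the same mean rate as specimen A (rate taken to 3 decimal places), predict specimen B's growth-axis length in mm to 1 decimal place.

Specimen A: adjusted count: 625 − 14 + 9 = 620 rings.
A: Extension rate ≈ 497.8 / 620 = 0.803 mm/year.
Length of B = 0.803 × 501 = 402.3 mm.

402.3 mm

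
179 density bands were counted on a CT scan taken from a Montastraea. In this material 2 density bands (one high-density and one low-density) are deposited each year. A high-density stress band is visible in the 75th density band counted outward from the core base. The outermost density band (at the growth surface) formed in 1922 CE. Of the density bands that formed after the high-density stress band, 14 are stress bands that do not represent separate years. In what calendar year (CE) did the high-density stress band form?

1877 CE

The high-density stress band sits at density band 75 from the core base, so 179 − 75 = 104 density bands formed after it.
Removing the 14 false density bands leaves 104 − 14 = 90 true density bands beyond the high-density stress band.
90 density bands at 2 per year is 90 / 2 = 45 years.
The density band at the growth surface is 1922 CE, so the high-density stress band dates to 1922 − 45 = 1877 CE.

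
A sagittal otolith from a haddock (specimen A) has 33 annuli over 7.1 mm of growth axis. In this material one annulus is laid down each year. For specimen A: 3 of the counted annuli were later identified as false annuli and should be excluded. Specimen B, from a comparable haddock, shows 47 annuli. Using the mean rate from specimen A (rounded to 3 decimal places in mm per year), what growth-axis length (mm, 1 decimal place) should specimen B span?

11.1 mm

Specimen A: after corrections the count is 33 − 3 = 30 annuli.
A: 7.1 mm over 30 years gives 7.1 / 30 ≈ 0.237 mm/year.
Length of B = 0.237 × 47 = 11.1 mm.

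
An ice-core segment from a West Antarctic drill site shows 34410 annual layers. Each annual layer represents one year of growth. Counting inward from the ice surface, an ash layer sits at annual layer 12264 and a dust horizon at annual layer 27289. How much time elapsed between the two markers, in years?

15025 yr

27289 − 12264 = 15025 annual layers lie between the two events.
That is 15025 years at one annual layer per year.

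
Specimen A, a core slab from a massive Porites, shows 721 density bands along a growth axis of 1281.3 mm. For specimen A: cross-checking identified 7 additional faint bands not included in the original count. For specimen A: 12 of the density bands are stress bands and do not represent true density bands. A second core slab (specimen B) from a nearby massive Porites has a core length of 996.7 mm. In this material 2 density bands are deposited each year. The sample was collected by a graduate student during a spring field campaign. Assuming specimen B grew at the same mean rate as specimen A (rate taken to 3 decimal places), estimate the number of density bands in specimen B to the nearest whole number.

557 density bands

Specimen A: correcting the raw count gives 721 − 12 + 7 = 716 true density bands.
Specimen A: 716 density bands at 2 per year is 716 / 2 = 358 years.
A: 1281.3 mm over 358 years gives 1281.3 / 358 ≈ 3.579 mm/year.
B spans 996.7 / 3.579 = 278.49 years; at 2 density bands per year that is 278.49 × 2 ≈ 557 density bands.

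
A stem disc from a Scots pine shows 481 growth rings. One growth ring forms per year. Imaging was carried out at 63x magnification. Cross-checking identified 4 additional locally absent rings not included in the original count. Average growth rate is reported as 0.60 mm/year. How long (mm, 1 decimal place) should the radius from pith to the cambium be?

After corrections the count is 481 + 4 = 485 growth rings.
Predicted length = 0.60 mm/year × 485 years = 291.0 mm.

291.0 mm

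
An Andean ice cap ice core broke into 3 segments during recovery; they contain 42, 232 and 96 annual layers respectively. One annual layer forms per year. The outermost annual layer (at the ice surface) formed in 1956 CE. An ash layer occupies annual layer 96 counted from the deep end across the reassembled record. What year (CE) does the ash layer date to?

1682 CE

Total annual layers = 42 + 232 + 96 = 370.
The ash layer sits at annual layer 96 from the deep end, so 370 − 96 = 274 annual layers formed after it.
1956 − 274 = 1682 CE.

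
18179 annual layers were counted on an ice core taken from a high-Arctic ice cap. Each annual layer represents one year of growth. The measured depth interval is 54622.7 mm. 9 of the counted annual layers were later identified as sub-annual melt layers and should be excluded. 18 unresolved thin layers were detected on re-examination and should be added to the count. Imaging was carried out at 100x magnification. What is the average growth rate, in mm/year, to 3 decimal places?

3.003 mm/year

Correcting the raw count gives 18179 − 9 + 18 = 18188 true annual layers.
54622.7 mm over 18188 years gives 54622.7 / 18188 ≈ 3.003 mm/year.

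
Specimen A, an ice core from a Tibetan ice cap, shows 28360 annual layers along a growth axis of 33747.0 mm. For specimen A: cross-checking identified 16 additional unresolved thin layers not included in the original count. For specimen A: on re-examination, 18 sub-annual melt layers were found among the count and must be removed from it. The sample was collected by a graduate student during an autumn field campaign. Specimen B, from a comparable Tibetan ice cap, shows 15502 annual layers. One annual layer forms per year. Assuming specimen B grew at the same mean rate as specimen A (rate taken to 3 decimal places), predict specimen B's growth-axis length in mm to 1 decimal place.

Specimen A: correcting the raw count gives 28360 − 18 + 16 = 28358 true annual layers.
A: Extension rate ≈ 33747.0 / 28358 = 1.190 mm/yr.
B's length ≈ 1.190 × 15502 = 18447.4 mm.

18447.4 mm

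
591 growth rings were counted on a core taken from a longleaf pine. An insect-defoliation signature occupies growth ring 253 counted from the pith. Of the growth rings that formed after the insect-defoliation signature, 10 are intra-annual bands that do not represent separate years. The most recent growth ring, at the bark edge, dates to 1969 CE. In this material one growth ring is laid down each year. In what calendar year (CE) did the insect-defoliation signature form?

1641 CE

Between growth ring 253 and the bark edge there are 591 − 253 = 338 growth rings.
Removing the 10 false growth rings leaves 338 − 10 = 328 true growth rings beyond the insect-defoliation signature.
1969 − 328 = 1641 CE.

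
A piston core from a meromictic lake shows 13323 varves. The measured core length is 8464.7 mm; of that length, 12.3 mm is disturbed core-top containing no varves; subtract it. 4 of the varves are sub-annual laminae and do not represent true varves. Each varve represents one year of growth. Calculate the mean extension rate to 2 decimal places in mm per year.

0.63 mm per year

After corrections the count is 13323 − 4 = 13319 varves.
Net length = 8464.7 − 12.3 = 8452.4 mm.
Mean rate = 8452.4 mm / 13319 years ≈ 0.63 mm per year.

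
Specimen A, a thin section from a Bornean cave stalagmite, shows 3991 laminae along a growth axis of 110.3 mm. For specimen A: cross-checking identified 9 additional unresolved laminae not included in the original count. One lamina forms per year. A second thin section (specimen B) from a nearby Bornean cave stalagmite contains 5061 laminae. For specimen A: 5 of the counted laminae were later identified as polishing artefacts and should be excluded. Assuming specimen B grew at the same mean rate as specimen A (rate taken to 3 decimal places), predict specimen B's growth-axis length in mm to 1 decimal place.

Specimen A: adjusted count: 3991 − 5 + 9 = 3995 laminae.
A: 110.3 mm over 3995 years gives 110.3 / 3995 ≈ 0.028 mm/yr.
For B, 0.028 mm/year × 5061 years = 141.7 mm.

141.7 mm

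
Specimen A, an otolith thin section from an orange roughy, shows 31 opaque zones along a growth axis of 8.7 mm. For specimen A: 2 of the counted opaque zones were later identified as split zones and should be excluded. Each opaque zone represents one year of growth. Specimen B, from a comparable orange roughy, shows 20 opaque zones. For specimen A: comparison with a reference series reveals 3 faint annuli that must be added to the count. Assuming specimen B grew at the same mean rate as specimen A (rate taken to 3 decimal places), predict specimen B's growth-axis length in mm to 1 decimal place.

Specimen A: after corrections the count is 31 − 2 + 3 = 32 opaque zones.
A: 8.7 mm over 32 years gives 8.7 / 32 ≈ 0.272 mm per year.
B's length ≈ 0.272 × 20 = 5.4 mm.

5.4 mm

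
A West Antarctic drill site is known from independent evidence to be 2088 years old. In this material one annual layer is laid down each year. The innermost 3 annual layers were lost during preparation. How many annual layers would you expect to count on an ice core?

One annual layer per year gives 2088 annual layers over 2088 years.
Less the 3 uncaptured annual layers: 2088 − 3 = 2085.

2085 annual layers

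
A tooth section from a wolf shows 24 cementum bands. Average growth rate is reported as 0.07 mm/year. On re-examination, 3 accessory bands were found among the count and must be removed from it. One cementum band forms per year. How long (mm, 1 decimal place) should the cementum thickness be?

After corrections the count is 24 − 3 = 21 cementum bands.
Predicted length = 0.07 mm/year × 21 years = 1.5 mm.

1.5 mm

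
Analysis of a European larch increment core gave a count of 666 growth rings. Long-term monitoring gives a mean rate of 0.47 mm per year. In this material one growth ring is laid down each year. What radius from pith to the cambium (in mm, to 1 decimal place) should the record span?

313.0 mm

666 years of growth are recorded.
Length ≈ 0.47 × 666 = 313.0 mm.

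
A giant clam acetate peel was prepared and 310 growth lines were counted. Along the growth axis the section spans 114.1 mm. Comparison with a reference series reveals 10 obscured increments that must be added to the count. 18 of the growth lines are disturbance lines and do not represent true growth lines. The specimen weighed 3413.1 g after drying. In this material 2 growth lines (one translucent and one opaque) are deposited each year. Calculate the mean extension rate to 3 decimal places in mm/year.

0.756 mm/year

After corrections the count is 310 − 18 + 10 = 302 growth lines.
With 2 growth lines per year, 302 / 2 = 151 years.
Mean rate = 114.1 mm / 151 years ≈ 0.756 mm/year.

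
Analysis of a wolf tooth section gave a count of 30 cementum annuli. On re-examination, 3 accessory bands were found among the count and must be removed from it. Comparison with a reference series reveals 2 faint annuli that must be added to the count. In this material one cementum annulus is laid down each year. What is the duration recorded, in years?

29 years

Correcting the raw count gives 30 − 3 + 2 = 29 true cementum annuli.
With a one-to-one cementum annulus periodicity this is 29 years.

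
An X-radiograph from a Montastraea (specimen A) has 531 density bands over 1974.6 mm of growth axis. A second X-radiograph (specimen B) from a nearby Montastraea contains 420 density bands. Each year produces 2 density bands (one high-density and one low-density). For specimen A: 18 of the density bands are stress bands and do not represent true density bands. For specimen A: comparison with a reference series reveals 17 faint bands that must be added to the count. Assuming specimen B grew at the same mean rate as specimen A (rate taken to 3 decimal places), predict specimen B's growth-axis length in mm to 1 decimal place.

1564.7 mm

Specimen A: correcting the raw count gives 531 − 18 + 17 = 530 true density bands.
Specimen A: dividing by 2 density bands per year: 530 / 2 = 265 years.
A: Mean rate = 1974.6 mm / 265 years ≈ 7.451 mm/year.
Specimen B: 420 density bands at 2 per year is 420 / 2 = 210 years. B's length ≈ 7.451 × 210 = 1564.7 mm.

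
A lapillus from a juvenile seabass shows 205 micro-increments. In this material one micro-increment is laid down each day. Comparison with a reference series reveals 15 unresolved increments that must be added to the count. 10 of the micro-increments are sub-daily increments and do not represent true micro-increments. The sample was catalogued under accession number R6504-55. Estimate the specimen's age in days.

True micro-increment count = 205 − 10 + 15 = 210.
With a one-to-one micro-increment periodicity this is 210 days.

210 d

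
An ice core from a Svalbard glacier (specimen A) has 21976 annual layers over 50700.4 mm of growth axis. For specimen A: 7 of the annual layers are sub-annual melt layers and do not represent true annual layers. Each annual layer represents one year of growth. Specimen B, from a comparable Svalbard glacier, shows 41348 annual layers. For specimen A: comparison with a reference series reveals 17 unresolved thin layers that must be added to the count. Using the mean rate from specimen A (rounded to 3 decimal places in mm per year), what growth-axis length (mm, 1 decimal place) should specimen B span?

Specimen A: correcting the raw count gives 21976 − 7 + 17 = 21986 true annual layers.
A: Mean rate = 50700.4 mm / 21986 years ≈ 2.306 mm/yr.
For B, 2.306 mm/year × 41348 years = 95348.5 mm.

95348.5 mm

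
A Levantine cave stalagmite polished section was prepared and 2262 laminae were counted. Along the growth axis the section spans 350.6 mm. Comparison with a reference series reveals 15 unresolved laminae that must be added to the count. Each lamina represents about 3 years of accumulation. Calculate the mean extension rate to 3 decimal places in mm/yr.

True lamina count = 2262 + 15 = 2277.
2277 laminae at 3 years each span 2277 × 3 = 6831 years.
350.6 mm over 6831 years gives 350.6 / 6831 ≈ 0.051 mm/yr.

0.051 mm/yr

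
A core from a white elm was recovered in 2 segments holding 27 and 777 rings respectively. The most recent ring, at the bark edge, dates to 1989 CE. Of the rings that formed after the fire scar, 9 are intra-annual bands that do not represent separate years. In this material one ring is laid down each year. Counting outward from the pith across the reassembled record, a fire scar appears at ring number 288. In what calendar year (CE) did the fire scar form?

Total rings = 27 + 777 = 804.
804 − 288 = 516 rings lie beyond the fire scar toward the bark edge.
516 − 9 false = 507 true rings after the fire scar.
The ring at the bark edge is 1989 CE, so the fire scar dates to 1989 − 507 = 1482 CE.

1482 CE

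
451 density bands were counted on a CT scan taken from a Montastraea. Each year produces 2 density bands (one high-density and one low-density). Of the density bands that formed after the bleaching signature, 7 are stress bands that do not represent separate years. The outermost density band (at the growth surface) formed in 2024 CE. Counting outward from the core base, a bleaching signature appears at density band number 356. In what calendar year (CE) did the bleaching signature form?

1980 CE

Between density band 356 and the growth surface there are 451 − 356 = 95 density bands.
Excluding 7 false density bands: 95 − 7 = 88.
With 2 density bands per year, 88 / 2 = 44 years.
The density band at the growth surface is 2024 CE, so the bleaching signature dates to 2024 − 44 = 1980 CE.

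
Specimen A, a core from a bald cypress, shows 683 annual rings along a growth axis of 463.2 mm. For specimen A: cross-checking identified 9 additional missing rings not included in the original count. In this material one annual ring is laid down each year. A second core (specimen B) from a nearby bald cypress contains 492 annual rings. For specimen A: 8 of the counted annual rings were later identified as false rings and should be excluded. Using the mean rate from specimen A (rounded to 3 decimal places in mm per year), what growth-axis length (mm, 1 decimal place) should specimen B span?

Specimen A: true annual ring count = 683 − 8 + 9 = 684.
A: Mean rate = 463.2 mm / 684 years ≈ 0.677 mm/yr.
Length of B = 0.677 × 492 = 333.1 mm.

333.1 mm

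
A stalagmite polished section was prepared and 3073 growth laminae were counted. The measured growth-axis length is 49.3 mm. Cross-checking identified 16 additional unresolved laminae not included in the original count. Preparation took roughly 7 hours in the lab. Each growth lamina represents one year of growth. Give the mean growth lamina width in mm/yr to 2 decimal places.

0.02 mm/yr

True growth lamina count = 3073 + 16 = 3089.
Extension rate ≈ 49.3 / 3089 = 0.02 mm/yr.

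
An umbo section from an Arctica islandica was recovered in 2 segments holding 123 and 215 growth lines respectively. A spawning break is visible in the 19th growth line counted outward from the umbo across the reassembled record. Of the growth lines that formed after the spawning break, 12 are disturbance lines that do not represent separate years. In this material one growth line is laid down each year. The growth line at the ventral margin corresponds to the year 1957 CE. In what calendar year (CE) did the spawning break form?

Total growth lines = 123 + 215 = 338.
Between growth line 19 and the ventral margin there are 338 − 19 = 319 growth lines.
Excluding 12 false growth lines: 319 − 12 = 307.
1957 − 307 = 1650 CE.

1650 CE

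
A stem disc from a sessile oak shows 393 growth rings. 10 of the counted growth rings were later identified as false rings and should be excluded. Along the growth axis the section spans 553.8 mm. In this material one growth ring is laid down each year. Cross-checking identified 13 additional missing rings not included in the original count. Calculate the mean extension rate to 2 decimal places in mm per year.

After corrections the count is 393 − 10 + 13 = 396 growth rings.
Mean rate = 553.8 mm / 396 years ≈ 1.40 mm per year.

1.40 mm per year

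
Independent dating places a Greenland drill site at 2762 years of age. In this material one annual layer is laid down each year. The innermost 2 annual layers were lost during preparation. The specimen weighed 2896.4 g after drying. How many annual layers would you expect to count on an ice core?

Expected annual layers over 2762 years: 2762.
2762 − 2 missed = 2760 annual layers expected in the prepared section.

2760 annual layers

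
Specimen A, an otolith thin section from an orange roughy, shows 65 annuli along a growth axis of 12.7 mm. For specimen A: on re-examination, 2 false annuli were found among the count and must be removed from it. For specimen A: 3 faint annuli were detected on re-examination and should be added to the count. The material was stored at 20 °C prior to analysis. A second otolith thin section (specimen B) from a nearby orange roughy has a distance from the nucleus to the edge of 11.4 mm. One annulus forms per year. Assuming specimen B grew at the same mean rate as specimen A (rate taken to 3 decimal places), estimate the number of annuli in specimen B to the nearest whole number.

Specimen A: after corrections the count is 65 − 2 + 3 = 66 annuli.
A: Extension rate ≈ 12.7 / 66 = 0.192 mm/year.
Specimen B: 11.4 mm / 0.192 mm per year = 59.38 years ≈ 59 annuli.

59 annuli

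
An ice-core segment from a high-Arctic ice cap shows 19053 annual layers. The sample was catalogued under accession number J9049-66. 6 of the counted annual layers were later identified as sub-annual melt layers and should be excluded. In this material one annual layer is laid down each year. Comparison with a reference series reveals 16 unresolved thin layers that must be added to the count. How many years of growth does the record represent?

Correcting the raw count gives 19053 − 6 + 16 = 19063 true annual layers.
With a one-to-one annual layer periodicity this is 19063 years.

19063 years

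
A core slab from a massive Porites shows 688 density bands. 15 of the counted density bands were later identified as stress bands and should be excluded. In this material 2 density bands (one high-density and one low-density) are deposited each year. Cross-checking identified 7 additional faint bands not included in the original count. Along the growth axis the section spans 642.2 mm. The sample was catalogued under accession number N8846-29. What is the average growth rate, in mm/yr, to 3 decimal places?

Correcting the raw count gives 688 − 15 + 7 = 680 true density bands.
With 2 density bands per year, 680 / 2 = 340 years.
642.2 mm over 340 years gives 642.2 / 340 ≈ 1.889 mm/yr.

1.889 mm/yr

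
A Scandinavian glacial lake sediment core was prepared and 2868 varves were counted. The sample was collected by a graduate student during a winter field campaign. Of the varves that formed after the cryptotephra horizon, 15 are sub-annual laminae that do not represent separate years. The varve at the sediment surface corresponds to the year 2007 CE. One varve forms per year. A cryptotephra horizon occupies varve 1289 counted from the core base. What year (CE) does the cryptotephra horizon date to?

2868 − 1289 = 1579 varves lie beyond the cryptotephra horizon toward the sediment surface.
Excluding 15 false varves: 1579 − 15 = 1564.
Counting back 1564 years from 2007 CE places the cryptotephra horizon in 2007 − 1564 = 443 CE.

443 CE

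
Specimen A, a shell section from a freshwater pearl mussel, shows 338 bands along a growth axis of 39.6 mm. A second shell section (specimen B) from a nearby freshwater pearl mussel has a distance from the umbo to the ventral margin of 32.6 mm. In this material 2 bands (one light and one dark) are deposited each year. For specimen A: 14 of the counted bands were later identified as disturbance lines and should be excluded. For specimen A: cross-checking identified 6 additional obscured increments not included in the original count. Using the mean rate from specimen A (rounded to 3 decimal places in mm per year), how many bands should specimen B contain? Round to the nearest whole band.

272 bands

Specimen A: adjusted count: 338 − 14 + 6 = 330 bands.
Specimen A: dividing by 2 bands per year: 330 / 2 = 165 years.
A: Extension rate ≈ 39.6 / 165 = 0.240 mm/year.
Specimen B: 32.6 mm / 0.240 mm per year = 135.83 years; at 2 bands per year that is 135.83 × 2 ≈ 272 bands.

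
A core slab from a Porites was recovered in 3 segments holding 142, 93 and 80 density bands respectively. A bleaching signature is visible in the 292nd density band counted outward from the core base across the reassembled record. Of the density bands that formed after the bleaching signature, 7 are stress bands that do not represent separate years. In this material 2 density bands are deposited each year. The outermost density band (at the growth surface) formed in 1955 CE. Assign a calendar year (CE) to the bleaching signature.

Total density bands = 142 + 93 + 80 = 315.
Between density band 292 and the growth surface there are 315 − 292 = 23 density bands.
23 − 7 false = 16 true density bands after the bleaching signature.
16 density bands at 2 per year is 16 / 2 = 8 years.
1955 − 8 = 1947 CE.

1947 CE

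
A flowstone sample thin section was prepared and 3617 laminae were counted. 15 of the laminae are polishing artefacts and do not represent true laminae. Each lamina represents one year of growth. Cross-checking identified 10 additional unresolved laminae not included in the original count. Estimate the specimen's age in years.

Correcting the raw count gives 3617 − 15 + 10 = 3612 true laminae.
With a one-to-one lamina periodicity this is 3612 years.

3612 years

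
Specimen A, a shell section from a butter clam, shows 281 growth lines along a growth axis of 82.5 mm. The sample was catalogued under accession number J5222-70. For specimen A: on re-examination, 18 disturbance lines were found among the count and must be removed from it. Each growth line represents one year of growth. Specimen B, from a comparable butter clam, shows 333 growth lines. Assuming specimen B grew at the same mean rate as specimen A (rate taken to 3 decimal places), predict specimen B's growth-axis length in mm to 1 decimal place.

Specimen A: correcting the raw count gives 281 − 18 = 263 true growth lines.
A: Extension rate ≈ 82.5 / 263 = 0.314 mm/yr.
B's length ≈ 0.314 × 333 = 104.6 mm.

104.6 mm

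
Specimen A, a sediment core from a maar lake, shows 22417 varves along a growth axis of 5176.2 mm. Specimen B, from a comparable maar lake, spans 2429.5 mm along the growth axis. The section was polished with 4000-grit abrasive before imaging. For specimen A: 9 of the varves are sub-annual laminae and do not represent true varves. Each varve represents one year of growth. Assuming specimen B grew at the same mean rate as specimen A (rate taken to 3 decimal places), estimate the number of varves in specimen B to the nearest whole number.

Specimen A: after corrections the count is 22417 − 9 = 22408 varves.
A: 5176.2 mm over 22408 years gives 5176.2 / 22408 ≈ 0.231 mm per year.
B spans 2429.5 / 0.231 = 10517.32 years ≈ 10517 varves.

10517 varves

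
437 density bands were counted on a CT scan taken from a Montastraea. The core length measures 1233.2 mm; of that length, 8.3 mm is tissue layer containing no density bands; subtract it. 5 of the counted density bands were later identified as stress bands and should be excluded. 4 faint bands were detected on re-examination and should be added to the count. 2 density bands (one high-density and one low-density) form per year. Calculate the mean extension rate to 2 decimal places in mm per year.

5.62 mm per year

After corrections the count is 437 − 5 + 4 = 436 density bands.
Dividing by 2 density bands per year: 436 / 2 = 218 years.
Net length = 1233.2 − 8.3 = 1224.9 mm.
1224.9 mm over 218 years gives 1224.9 / 218 ≈ 5.62 mm per year.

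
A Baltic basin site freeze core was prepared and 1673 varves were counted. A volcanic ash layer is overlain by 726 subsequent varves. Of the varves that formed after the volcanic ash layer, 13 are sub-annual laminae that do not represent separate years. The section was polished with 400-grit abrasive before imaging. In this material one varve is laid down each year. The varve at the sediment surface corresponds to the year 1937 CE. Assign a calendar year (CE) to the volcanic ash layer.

726 varves post-date the volcanic ash layer.
726 − 13 false = 713 true varves after the volcanic ash layer.
The varve at the sediment surface is 1937 CE, so the volcanic ash layer dates to 1937 − 713 = 1224 CE.

1224 CE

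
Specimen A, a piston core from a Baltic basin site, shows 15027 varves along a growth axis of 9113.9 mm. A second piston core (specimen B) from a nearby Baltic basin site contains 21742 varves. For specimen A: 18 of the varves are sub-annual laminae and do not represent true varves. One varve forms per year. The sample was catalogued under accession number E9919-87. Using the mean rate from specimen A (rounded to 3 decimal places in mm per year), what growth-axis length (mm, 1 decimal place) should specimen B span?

13197.4 mm

Specimen A: correcting the raw count gives 15027 − 18 = 15009 true varves.
A: Extension rate ≈ 9113.9 / 15009 = 0.607 mm per year.
B's length ≈ 0.607 × 21742 = 13197.4 mm.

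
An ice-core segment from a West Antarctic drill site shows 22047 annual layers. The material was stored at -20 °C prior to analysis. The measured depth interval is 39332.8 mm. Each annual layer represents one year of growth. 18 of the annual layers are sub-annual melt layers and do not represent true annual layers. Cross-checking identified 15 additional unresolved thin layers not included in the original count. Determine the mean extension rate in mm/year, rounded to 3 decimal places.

Adjusted count: 22047 − 18 + 15 = 22044 annual layers.
Mean rate = 39332.8 mm / 22044 years ≈ 1.784 mm/year.

1.784 mm/year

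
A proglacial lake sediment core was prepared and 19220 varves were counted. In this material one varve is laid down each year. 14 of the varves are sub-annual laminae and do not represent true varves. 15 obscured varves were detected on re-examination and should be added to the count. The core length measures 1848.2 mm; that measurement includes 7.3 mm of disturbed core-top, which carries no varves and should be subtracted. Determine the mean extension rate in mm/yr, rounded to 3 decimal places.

0.096 mm/yr

Correcting the raw count gives 19220 − 14 + 15 = 19221 true varves.
Net length = 1848.2 − 7.3 = 1840.9 mm.
Extension rate ≈ 1840.9 / 19221 = 0.096 mm/yr.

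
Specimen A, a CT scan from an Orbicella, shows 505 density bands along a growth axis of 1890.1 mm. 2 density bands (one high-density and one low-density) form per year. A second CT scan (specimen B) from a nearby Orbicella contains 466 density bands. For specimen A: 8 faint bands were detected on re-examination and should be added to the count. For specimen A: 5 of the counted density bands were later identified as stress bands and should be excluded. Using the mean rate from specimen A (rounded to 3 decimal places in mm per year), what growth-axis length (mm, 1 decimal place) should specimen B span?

Specimen A: adjusted count: 505 − 5 + 8 = 508 density bands.
Specimen A: dividing by 2 density bands per year: 508 / 2 = 254 years.
A: 1890.1 mm over 254 years gives 1890.1 / 254 ≈ 7.441 mm per year.
Specimen B: 466 density bands at 2 per year is 466 / 2 = 233 years. Length of B = 7.441 × 233 = 1733.8 mm.

1733.8 mm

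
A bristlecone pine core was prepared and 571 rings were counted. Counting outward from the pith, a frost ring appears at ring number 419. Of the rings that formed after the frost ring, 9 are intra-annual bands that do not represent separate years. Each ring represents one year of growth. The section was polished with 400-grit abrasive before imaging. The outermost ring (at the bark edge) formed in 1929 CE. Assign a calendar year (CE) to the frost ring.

The frost ring sits at ring 419 from the pith, so 571 − 419 = 152 rings formed after it.
Removing the 9 false rings leaves 152 − 9 = 143 true rings beyond the frost ring.
The ring at the bark edge is 1929 CE, so the frost ring dates to 1929 − 143 = 1786 CE.

1786 CE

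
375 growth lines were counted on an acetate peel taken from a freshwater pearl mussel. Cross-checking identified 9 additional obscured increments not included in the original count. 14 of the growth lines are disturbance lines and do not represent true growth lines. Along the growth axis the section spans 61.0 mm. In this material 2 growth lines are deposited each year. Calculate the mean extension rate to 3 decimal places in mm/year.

True growth line count = 375 − 14 + 9 = 370.
Dividing by 2 growth lines per year: 370 / 2 = 185 years.
Mean rate = 61.0 mm / 185 years ≈ 0.330 mm/year.

0.330 mm/year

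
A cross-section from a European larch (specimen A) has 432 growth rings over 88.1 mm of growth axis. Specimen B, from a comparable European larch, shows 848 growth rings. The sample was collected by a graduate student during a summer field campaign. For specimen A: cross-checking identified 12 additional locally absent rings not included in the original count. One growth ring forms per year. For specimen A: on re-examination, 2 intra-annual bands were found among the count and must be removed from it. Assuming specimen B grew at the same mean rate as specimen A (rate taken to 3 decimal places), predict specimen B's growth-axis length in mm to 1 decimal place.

168.8 mm

Specimen A: after corrections the count is 432 − 2 + 12 = 442 growth rings.
A: 88.1 mm over 442 years gives 88.1 / 442 ≈ 0.199 mm/year.
B's length ≈ 0.199 × 848 = 168.8 mm.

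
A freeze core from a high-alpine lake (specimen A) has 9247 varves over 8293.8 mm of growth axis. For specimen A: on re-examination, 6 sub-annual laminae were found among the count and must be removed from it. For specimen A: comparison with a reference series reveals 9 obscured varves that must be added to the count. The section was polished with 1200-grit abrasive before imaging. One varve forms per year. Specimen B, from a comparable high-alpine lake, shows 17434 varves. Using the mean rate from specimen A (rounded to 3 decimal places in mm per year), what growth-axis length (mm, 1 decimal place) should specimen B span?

15638.3 mm

Specimen A: after corrections the count is 9247 − 6 + 9 = 9250 varves.
A: Mean rate = 8293.8 mm / 9250 years ≈ 0.897 mm per year.
Length of B = 0.897 × 17434 = 15638.3 mm.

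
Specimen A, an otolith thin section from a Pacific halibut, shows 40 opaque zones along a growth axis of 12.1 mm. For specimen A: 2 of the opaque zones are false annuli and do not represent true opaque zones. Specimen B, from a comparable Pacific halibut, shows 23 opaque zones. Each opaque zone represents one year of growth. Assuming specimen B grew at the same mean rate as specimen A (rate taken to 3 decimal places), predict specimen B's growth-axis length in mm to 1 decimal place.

Specimen A: after corrections the count is 40 − 2 = 38 opaque zones.
A: 12.1 mm over 38 years gives 12.1 / 38 ≈ 0.318 mm per year.
Length of B = 0.318 × 23 = 7.3 mm.

7.3 mm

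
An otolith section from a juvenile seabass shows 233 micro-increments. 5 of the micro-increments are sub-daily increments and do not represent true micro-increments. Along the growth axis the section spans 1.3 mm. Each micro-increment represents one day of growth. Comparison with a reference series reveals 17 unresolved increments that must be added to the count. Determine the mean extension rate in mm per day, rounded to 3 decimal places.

0.005 mm per day

Correcting the raw count gives 233 − 5 + 17 = 245 true micro-increments.
Mean rate = 1.3 mm / 245 days ≈ 0.005 mm per day.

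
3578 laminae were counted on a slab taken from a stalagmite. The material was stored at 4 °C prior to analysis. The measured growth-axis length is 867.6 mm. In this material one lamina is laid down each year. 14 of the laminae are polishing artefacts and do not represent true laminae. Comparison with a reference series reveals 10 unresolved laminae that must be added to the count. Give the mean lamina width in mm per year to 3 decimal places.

0.243 mm per year

Correcting the raw count gives 3578 − 14 + 10 = 3574 true laminae.
867.6 mm over 3574 years gives 867.6 / 3574 ≈ 0.243 mm per year.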